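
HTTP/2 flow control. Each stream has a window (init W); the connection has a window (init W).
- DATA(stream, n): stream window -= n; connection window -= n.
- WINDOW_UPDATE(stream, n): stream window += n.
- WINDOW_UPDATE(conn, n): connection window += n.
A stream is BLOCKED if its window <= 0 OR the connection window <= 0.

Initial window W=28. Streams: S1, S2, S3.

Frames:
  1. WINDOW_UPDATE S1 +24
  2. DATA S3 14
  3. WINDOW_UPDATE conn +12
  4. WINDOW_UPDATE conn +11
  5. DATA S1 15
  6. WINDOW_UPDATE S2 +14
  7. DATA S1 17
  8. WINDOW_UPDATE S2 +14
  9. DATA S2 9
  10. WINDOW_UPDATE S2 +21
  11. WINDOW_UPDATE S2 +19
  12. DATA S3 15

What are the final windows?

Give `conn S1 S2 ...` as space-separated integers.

Op 1: conn=28 S1=52 S2=28 S3=28 blocked=[]
Op 2: conn=14 S1=52 S2=28 S3=14 blocked=[]
Op 3: conn=26 S1=52 S2=28 S3=14 blocked=[]
Op 4: conn=37 S1=52 S2=28 S3=14 blocked=[]
Op 5: conn=22 S1=37 S2=28 S3=14 blocked=[]
Op 6: conn=22 S1=37 S2=42 S3=14 blocked=[]
Op 7: conn=5 S1=20 S2=42 S3=14 blocked=[]
Op 8: conn=5 S1=20 S2=56 S3=14 blocked=[]
Op 9: conn=-4 S1=20 S2=47 S3=14 blocked=[1, 2, 3]
Op 10: conn=-4 S1=20 S2=68 S3=14 blocked=[1, 2, 3]
Op 11: conn=-4 S1=20 S2=87 S3=14 blocked=[1, 2, 3]
Op 12: conn=-19 S1=20 S2=87 S3=-1 blocked=[1, 2, 3]

Answer: -19 20 87 -1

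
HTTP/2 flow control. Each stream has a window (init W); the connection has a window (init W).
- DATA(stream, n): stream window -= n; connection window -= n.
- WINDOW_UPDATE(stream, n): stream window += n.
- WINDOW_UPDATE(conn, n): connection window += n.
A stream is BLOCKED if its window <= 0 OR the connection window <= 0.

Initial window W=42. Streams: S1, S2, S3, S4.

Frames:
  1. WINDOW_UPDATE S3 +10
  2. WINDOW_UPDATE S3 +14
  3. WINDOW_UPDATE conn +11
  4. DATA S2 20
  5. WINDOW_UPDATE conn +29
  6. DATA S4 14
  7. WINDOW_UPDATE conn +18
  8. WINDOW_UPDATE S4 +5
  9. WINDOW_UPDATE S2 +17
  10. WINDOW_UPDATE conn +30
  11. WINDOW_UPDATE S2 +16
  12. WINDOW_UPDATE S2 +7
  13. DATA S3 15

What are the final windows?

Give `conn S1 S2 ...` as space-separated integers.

Op 1: conn=42 S1=42 S2=42 S3=52 S4=42 blocked=[]
Op 2: conn=42 S1=42 S2=42 S3=66 S4=42 blocked=[]
Op 3: conn=53 S1=42 S2=42 S3=66 S4=42 blocked=[]
Op 4: conn=33 S1=42 S2=22 S3=66 S4=42 blocked=[]
Op 5: conn=62 S1=42 S2=22 S3=66 S4=42 blocked=[]
Op 6: conn=48 S1=42 S2=22 S3=66 S4=28 blocked=[]
Op 7: conn=66 S1=42 S2=22 S3=66 S4=28 blocked=[]
Op 8: conn=66 S1=42 S2=22 S3=66 S4=33 blocked=[]
Op 9: conn=66 S1=42 S2=39 S3=66 S4=33 blocked=[]
Op 10: conn=96 S1=42 S2=39 S3=66 S4=33 blocked=[]
Op 11: conn=96 S1=42 S2=55 S3=66 S4=33 blocked=[]
Op 12: conn=96 S1=42 S2=62 S3=66 S4=33 blocked=[]
Op 13: conn=81 S1=42 S2=62 S3=51 S4=33 blocked=[]

Answer: 81 42 62 51 33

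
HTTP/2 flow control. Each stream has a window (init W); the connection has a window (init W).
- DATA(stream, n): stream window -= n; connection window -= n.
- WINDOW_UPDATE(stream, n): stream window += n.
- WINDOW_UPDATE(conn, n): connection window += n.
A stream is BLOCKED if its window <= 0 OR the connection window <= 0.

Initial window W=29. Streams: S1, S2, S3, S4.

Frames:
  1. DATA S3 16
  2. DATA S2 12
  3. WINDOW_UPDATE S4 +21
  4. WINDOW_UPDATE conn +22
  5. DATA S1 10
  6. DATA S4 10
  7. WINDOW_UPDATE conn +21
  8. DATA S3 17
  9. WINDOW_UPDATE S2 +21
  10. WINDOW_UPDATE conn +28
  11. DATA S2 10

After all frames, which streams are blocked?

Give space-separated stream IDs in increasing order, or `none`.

Op 1: conn=13 S1=29 S2=29 S3=13 S4=29 blocked=[]
Op 2: conn=1 S1=29 S2=17 S3=13 S4=29 blocked=[]
Op 3: conn=1 S1=29 S2=17 S3=13 S4=50 blocked=[]
Op 4: conn=23 S1=29 S2=17 S3=13 S4=50 blocked=[]
Op 5: conn=13 S1=19 S2=17 S3=13 S4=50 blocked=[]
Op 6: conn=3 S1=19 S2=17 S3=13 S4=40 blocked=[]
Op 7: conn=24 S1=19 S2=17 S3=13 S4=40 blocked=[]
Op 8: conn=7 S1=19 S2=17 S3=-4 S4=40 blocked=[3]
Op 9: conn=7 S1=19 S2=38 S3=-4 S4=40 blocked=[3]
Op 10: conn=35 S1=19 S2=38 S3=-4 S4=40 blocked=[3]
Op 11: conn=25 S1=19 S2=28 S3=-4 S4=40 blocked=[3]

Answer: S3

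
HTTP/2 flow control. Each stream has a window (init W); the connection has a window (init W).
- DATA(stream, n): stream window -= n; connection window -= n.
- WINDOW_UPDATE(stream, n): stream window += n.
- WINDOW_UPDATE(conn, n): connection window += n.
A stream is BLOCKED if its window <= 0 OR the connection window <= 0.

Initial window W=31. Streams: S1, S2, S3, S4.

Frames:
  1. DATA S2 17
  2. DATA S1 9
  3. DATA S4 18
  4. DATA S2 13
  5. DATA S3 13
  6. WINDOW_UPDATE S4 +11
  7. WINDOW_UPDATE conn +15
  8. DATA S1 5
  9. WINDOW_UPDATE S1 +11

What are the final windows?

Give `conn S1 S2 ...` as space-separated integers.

Answer: -29 28 1 18 24

Derivation:
Op 1: conn=14 S1=31 S2=14 S3=31 S4=31 blocked=[]
Op 2: conn=5 S1=22 S2=14 S3=31 S4=31 blocked=[]
Op 3: conn=-13 S1=22 S2=14 S3=31 S4=13 blocked=[1, 2, 3, 4]
Op 4: conn=-26 S1=22 S2=1 S3=31 S4=13 blocked=[1, 2, 3, 4]
Op 5: conn=-39 S1=22 S2=1 S3=18 S4=13 blocked=[1, 2, 3, 4]
Op 6: conn=-39 S1=22 S2=1 S3=18 S4=24 blocked=[1, 2, 3, 4]
Op 7: conn=-24 S1=22 S2=1 S3=18 S4=24 blocked=[1, 2, 3, 4]
Op 8: conn=-29 S1=17 S2=1 S3=18 S4=24 blocked=[1, 2, 3, 4]
Op 9: conn=-29 S1=28 S2=1 S3=18 S4=24 blocked=[1, 2, 3, 4]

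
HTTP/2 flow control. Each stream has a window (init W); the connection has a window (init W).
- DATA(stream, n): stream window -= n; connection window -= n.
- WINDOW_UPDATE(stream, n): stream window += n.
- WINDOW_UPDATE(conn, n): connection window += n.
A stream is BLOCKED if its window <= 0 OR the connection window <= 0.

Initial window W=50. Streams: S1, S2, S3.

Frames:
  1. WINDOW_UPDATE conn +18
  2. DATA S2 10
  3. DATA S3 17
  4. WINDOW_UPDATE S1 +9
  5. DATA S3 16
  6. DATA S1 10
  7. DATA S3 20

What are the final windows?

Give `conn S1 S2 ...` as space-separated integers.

Answer: -5 49 40 -3

Derivation:
Op 1: conn=68 S1=50 S2=50 S3=50 blocked=[]
Op 2: conn=58 S1=50 S2=40 S3=50 blocked=[]
Op 3: conn=41 S1=50 S2=40 S3=33 blocked=[]
Op 4: conn=41 S1=59 S2=40 S3=33 blocked=[]
Op 5: conn=25 S1=59 S2=40 S3=17 blocked=[]
Op 6: conn=15 S1=49 S2=40 S3=17 blocked=[]
Op 7: conn=-5 S1=49 S2=40 S3=-3 blocked=[1, 2, 3]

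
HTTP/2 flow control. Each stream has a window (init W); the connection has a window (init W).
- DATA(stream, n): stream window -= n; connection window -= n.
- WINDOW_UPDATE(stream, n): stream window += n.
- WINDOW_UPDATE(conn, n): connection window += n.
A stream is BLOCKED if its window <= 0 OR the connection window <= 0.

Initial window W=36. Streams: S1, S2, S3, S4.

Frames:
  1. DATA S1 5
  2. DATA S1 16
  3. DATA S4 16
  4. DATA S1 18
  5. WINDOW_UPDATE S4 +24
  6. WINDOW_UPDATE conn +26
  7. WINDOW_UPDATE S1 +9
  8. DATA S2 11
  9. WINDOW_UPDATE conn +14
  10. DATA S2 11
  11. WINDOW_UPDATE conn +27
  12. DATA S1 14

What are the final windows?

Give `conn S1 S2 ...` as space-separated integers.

Answer: 12 -8 14 36 44

Derivation:
Op 1: conn=31 S1=31 S2=36 S3=36 S4=36 blocked=[]
Op 2: conn=15 S1=15 S2=36 S3=36 S4=36 blocked=[]
Op 3: conn=-1 S1=15 S2=36 S3=36 S4=20 blocked=[1, 2, 3, 4]
Op 4: conn=-19 S1=-3 S2=36 S3=36 S4=20 blocked=[1, 2, 3, 4]
Op 5: conn=-19 S1=-3 S2=36 S3=36 S4=44 blocked=[1, 2, 3, 4]
Op 6: conn=7 S1=-3 S2=36 S3=36 S4=44 blocked=[1]
Op 7: conn=7 S1=6 S2=36 S3=36 S4=44 blocked=[]
Op 8: conn=-4 S1=6 S2=25 S3=36 S4=44 blocked=[1, 2, 3, 4]
Op 9: conn=10 S1=6 S2=25 S3=36 S4=44 blocked=[]
Op 10: conn=-1 S1=6 S2=14 S3=36 S4=44 blocked=[1, 2, 3, 4]
Op 11: conn=26 S1=6 S2=14 S3=36 S4=44 blocked=[]
Op 12: conn=12 S1=-8 S2=14 S3=36 S4=44 blocked=[1]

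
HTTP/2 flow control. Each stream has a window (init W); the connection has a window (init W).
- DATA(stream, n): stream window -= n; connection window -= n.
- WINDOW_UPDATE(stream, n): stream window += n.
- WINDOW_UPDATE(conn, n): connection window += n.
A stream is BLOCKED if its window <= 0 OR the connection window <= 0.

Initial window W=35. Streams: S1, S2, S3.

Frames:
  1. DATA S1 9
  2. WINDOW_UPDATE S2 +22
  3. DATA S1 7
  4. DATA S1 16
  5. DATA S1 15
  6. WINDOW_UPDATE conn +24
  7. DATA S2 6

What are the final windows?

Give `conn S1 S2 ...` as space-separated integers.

Answer: 6 -12 51 35

Derivation:
Op 1: conn=26 S1=26 S2=35 S3=35 blocked=[]
Op 2: conn=26 S1=26 S2=57 S3=35 blocked=[]
Op 3: conn=19 S1=19 S2=57 S3=35 blocked=[]
Op 4: conn=3 S1=3 S2=57 S3=35 blocked=[]
Op 5: conn=-12 S1=-12 S2=57 S3=35 blocked=[1, 2, 3]
Op 6: conn=12 S1=-12 S2=57 S3=35 blocked=[1]
Op 7: conn=6 S1=-12 S2=51 S3=35 blocked=[1]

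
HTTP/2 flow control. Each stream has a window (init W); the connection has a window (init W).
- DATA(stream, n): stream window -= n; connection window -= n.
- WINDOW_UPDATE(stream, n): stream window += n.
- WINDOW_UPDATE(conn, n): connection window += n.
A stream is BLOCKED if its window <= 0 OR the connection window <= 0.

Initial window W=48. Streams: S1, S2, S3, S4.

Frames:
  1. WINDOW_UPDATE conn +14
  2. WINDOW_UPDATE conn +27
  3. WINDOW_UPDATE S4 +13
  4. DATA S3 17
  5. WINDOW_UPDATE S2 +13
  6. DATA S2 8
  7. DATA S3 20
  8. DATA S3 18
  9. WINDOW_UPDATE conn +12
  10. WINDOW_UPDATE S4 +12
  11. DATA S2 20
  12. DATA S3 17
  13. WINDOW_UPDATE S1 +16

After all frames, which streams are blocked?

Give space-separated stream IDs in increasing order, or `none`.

Op 1: conn=62 S1=48 S2=48 S3=48 S4=48 blocked=[]
Op 2: conn=89 S1=48 S2=48 S3=48 S4=48 blocked=[]
Op 3: conn=89 S1=48 S2=48 S3=48 S4=61 blocked=[]
Op 4: conn=72 S1=48 S2=48 S3=31 S4=61 blocked=[]
Op 5: conn=72 S1=48 S2=61 S3=31 S4=61 blocked=[]
Op 6: conn=64 S1=48 S2=53 S3=31 S4=61 blocked=[]
Op 7: conn=44 S1=48 S2=53 S3=11 S4=61 blocked=[]
Op 8: conn=26 S1=48 S2=53 S3=-7 S4=61 blocked=[3]
Op 9: conn=38 S1=48 S2=53 S3=-7 S4=61 blocked=[3]
Op 10: conn=38 S1=48 S2=53 S3=-7 S4=73 blocked=[3]
Op 11: conn=18 S1=48 S2=33 S3=-7 S4=73 blocked=[3]
Op 12: conn=1 S1=48 S2=33 S3=-24 S4=73 blocked=[3]
Op 13: conn=1 S1=64 S2=33 S3=-24 S4=73 blocked=[3]

Answer: S3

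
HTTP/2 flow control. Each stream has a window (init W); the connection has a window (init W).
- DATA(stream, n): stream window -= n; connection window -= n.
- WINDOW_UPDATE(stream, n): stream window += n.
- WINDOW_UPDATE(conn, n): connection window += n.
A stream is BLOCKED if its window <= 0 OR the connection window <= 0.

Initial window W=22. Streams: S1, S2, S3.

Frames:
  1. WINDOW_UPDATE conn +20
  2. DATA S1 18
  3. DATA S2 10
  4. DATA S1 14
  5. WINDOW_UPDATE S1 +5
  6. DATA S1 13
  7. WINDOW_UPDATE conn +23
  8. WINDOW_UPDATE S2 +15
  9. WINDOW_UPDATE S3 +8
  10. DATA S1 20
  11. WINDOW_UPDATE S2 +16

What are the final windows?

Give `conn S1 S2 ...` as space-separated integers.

Op 1: conn=42 S1=22 S2=22 S3=22 blocked=[]
Op 2: conn=24 S1=4 S2=22 S3=22 blocked=[]
Op 3: conn=14 S1=4 S2=12 S3=22 blocked=[]
Op 4: conn=0 S1=-10 S2=12 S3=22 blocked=[1, 2, 3]
Op 5: conn=0 S1=-5 S2=12 S3=22 blocked=[1, 2, 3]
Op 6: conn=-13 S1=-18 S2=12 S3=22 blocked=[1, 2, 3]
Op 7: conn=10 S1=-18 S2=12 S3=22 blocked=[1]
Op 8: conn=10 S1=-18 S2=27 S3=22 blocked=[1]
Op 9: conn=10 S1=-18 S2=27 S3=30 blocked=[1]
Op 10: conn=-10 S1=-38 S2=27 S3=30 blocked=[1, 2, 3]
Op 11: conn=-10 S1=-38 S2=43 S3=30 blocked=[1, 2, 3]

Answer: -10 -38 43 30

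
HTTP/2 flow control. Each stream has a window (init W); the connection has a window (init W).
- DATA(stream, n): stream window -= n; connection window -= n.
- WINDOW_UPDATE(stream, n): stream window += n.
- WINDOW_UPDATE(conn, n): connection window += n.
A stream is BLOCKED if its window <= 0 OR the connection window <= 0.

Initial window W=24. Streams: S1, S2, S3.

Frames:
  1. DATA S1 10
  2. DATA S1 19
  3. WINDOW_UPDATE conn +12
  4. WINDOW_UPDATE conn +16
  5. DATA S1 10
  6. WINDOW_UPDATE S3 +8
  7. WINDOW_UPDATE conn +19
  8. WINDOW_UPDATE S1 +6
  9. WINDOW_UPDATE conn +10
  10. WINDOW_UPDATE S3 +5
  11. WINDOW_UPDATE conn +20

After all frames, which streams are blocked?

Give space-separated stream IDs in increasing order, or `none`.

Op 1: conn=14 S1=14 S2=24 S3=24 blocked=[]
Op 2: conn=-5 S1=-5 S2=24 S3=24 blocked=[1, 2, 3]
Op 3: conn=7 S1=-5 S2=24 S3=24 blocked=[1]
Op 4: conn=23 S1=-5 S2=24 S3=24 blocked=[1]
Op 5: conn=13 S1=-15 S2=24 S3=24 blocked=[1]
Op 6: conn=13 S1=-15 S2=24 S3=32 blocked=[1]
Op 7: conn=32 S1=-15 S2=24 S3=32 blocked=[1]
Op 8: conn=32 S1=-9 S2=24 S3=32 blocked=[1]
Op 9: conn=42 S1=-9 S2=24 S3=32 blocked=[1]
Op 10: conn=42 S1=-9 S2=24 S3=37 blocked=[1]
Op 11: conn=62 S1=-9 S2=24 S3=37 blocked=[1]

Answer: S1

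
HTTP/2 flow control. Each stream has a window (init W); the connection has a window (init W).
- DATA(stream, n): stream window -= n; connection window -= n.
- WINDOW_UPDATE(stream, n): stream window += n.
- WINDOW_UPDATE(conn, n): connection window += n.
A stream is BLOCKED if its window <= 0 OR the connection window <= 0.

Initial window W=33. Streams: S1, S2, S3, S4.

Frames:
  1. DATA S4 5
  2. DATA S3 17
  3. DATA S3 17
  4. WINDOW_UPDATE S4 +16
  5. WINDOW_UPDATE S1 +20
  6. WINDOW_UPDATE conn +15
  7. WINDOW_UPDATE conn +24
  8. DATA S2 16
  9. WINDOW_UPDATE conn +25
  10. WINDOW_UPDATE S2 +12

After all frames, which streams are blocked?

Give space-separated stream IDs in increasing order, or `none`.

Answer: S3

Derivation:
Op 1: conn=28 S1=33 S2=33 S3=33 S4=28 blocked=[]
Op 2: conn=11 S1=33 S2=33 S3=16 S4=28 blocked=[]
Op 3: conn=-6 S1=33 S2=33 S3=-1 S4=28 blocked=[1, 2, 3, 4]
Op 4: conn=-6 S1=33 S2=33 S3=-1 S4=44 blocked=[1, 2, 3, 4]
Op 5: conn=-6 S1=53 S2=33 S3=-1 S4=44 blocked=[1, 2, 3, 4]
Op 6: conn=9 S1=53 S2=33 S3=-1 S4=44 blocked=[3]
Op 7: conn=33 S1=53 S2=33 S3=-1 S4=44 blocked=[3]
Op 8: conn=17 S1=53 S2=17 S3=-1 S4=44 blocked=[3]
Op 9: conn=42 S1=53 S2=17 S3=-1 S4=44 blocked=[3]
Op 10: conn=42 S1=53 S2=29 S3=-1 S4=44 blocked=[3]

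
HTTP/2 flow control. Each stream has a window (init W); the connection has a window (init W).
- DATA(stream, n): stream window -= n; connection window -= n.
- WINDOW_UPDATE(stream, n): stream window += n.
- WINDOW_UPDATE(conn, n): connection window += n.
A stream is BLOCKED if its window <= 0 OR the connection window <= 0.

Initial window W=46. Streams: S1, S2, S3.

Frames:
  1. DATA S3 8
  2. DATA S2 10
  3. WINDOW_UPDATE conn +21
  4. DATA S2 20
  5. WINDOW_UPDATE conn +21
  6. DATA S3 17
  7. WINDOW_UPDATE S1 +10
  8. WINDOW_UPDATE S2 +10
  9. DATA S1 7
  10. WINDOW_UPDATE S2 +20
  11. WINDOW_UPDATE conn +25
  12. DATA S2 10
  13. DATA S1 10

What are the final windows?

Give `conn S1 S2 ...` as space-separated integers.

Op 1: conn=38 S1=46 S2=46 S3=38 blocked=[]
Op 2: conn=28 S1=46 S2=36 S3=38 blocked=[]
Op 3: conn=49 S1=46 S2=36 S3=38 blocked=[]
Op 4: conn=29 S1=46 S2=16 S3=38 blocked=[]
Op 5: conn=50 S1=46 S2=16 S3=38 blocked=[]
Op 6: conn=33 S1=46 S2=16 S3=21 blocked=[]
Op 7: conn=33 S1=56 S2=16 S3=21 blocked=[]
Op 8: conn=33 S1=56 S2=26 S3=21 blocked=[]
Op 9: conn=26 S1=49 S2=26 S3=21 blocked=[]
Op 10: conn=26 S1=49 S2=46 S3=21 blocked=[]
Op 11: conn=51 S1=49 S2=46 S3=21 blocked=[]
Op 12: conn=41 S1=49 S2=36 S3=21 blocked=[]
Op 13: conn=31 S1=39 S2=36 S3=21 blocked=[]

Answer: 31 39 36 21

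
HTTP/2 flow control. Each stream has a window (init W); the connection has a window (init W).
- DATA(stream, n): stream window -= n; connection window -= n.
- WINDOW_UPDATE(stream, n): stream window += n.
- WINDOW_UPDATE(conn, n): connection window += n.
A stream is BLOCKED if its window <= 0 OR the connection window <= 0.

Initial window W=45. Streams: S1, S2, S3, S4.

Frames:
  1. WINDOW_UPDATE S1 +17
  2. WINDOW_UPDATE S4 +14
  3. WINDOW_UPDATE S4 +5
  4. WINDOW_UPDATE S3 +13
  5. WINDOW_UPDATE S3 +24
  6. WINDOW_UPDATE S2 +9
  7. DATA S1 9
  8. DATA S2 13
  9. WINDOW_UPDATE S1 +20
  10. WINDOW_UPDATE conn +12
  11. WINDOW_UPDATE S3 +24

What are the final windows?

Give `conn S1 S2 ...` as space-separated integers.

Answer: 35 73 41 106 64

Derivation:
Op 1: conn=45 S1=62 S2=45 S3=45 S4=45 blocked=[]
Op 2: conn=45 S1=62 S2=45 S3=45 S4=59 blocked=[]
Op 3: conn=45 S1=62 S2=45 S3=45 S4=64 blocked=[]
Op 4: conn=45 S1=62 S2=45 S3=58 S4=64 blocked=[]
Op 5: conn=45 S1=62 S2=45 S3=82 S4=64 blocked=[]
Op 6: conn=45 S1=62 S2=54 S3=82 S4=64 blocked=[]
Op 7: conn=36 S1=53 S2=54 S3=82 S4=64 blocked=[]
Op 8: conn=23 S1=53 S2=41 S3=82 S4=64 blocked=[]
Op 9: conn=23 S1=73 S2=41 S3=82 S4=64 blocked=[]
Op 10: conn=35 S1=73 S2=41 S3=82 S4=64 blocked=[]
Op 11: conn=35 S1=73 S2=41 S3=106 S4=64 blocked=[]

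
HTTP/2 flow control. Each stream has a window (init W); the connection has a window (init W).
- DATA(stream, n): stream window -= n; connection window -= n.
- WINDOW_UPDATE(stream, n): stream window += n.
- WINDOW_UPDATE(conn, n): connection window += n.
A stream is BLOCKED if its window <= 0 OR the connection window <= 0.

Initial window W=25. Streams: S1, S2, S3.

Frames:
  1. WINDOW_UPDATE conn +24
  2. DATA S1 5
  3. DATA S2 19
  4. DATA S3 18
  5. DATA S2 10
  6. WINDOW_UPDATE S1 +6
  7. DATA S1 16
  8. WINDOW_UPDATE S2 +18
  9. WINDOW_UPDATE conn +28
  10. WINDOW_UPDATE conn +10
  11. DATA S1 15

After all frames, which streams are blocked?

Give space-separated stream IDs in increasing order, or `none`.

Op 1: conn=49 S1=25 S2=25 S3=25 blocked=[]
Op 2: conn=44 S1=20 S2=25 S3=25 blocked=[]
Op 3: conn=25 S1=20 S2=6 S3=25 blocked=[]
Op 4: conn=7 S1=20 S2=6 S3=7 blocked=[]
Op 5: conn=-3 S1=20 S2=-4 S3=7 blocked=[1, 2, 3]
Op 6: conn=-3 S1=26 S2=-4 S3=7 blocked=[1, 2, 3]
Op 7: conn=-19 S1=10 S2=-4 S3=7 blocked=[1, 2, 3]
Op 8: conn=-19 S1=10 S2=14 S3=7 blocked=[1, 2, 3]
Op 9: conn=9 S1=10 S2=14 S3=7 blocked=[]
Op 10: conn=19 S1=10 S2=14 S3=7 blocked=[]
Op 11: conn=4 S1=-5 S2=14 S3=7 blocked=[1]

Answer: S1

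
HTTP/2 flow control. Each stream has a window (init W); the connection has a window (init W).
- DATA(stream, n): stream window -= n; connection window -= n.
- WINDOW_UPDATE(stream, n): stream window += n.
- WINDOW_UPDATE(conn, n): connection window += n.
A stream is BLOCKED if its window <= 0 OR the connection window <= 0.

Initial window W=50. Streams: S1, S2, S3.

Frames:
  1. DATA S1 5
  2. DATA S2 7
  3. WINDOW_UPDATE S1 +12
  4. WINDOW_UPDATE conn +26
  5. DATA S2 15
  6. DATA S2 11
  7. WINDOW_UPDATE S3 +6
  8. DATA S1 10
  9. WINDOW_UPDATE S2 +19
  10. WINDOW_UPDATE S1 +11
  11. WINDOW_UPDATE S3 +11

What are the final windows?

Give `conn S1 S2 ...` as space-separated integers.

Op 1: conn=45 S1=45 S2=50 S3=50 blocked=[]
Op 2: conn=38 S1=45 S2=43 S3=50 blocked=[]
Op 3: conn=38 S1=57 S2=43 S3=50 blocked=[]
Op 4: conn=64 S1=57 S2=43 S3=50 blocked=[]
Op 5: conn=49 S1=57 S2=28 S3=50 blocked=[]
Op 6: conn=38 S1=57 S2=17 S3=50 blocked=[]
Op 7: conn=38 S1=57 S2=17 S3=56 blocked=[]
Op 8: conn=28 S1=47 S2=17 S3=56 blocked=[]
Op 9: conn=28 S1=47 S2=36 S3=56 blocked=[]
Op 10: conn=28 S1=58 S2=36 S3=56 blocked=[]
Op 11: conn=28 S1=58 S2=36 S3=67 blocked=[]

Answer: 28 58 36 67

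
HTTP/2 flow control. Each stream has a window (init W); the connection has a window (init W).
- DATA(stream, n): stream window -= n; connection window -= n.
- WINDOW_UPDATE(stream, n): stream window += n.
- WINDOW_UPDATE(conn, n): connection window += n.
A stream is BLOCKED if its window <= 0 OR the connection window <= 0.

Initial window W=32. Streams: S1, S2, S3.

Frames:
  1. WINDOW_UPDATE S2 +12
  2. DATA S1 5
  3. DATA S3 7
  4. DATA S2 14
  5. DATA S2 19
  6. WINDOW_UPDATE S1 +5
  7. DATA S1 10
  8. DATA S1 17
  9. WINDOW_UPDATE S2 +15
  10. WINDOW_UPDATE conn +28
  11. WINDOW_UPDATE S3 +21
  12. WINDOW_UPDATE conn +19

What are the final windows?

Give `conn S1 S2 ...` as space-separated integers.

Answer: 7 5 26 46

Derivation:
Op 1: conn=32 S1=32 S2=44 S3=32 blocked=[]
Op 2: conn=27 S1=27 S2=44 S3=32 blocked=[]
Op 3: conn=20 S1=27 S2=44 S3=25 blocked=[]
Op 4: conn=6 S1=27 S2=30 S3=25 blocked=[]
Op 5: conn=-13 S1=27 S2=11 S3=25 blocked=[1, 2, 3]
Op 6: conn=-13 S1=32 S2=11 S3=25 blocked=[1, 2, 3]
Op 7: conn=-23 S1=22 S2=11 S3=25 blocked=[1, 2, 3]
Op 8: conn=-40 S1=5 S2=11 S3=25 blocked=[1, 2, 3]
Op 9: conn=-40 S1=5 S2=26 S3=25 blocked=[1, 2, 3]
Op 10: conn=-12 S1=5 S2=26 S3=25 blocked=[1, 2, 3]
Op 11: conn=-12 S1=5 S2=26 S3=46 blocked=[1, 2, 3]
Op 12: conn=7 S1=5 S2=26 S3=46 blocked=[]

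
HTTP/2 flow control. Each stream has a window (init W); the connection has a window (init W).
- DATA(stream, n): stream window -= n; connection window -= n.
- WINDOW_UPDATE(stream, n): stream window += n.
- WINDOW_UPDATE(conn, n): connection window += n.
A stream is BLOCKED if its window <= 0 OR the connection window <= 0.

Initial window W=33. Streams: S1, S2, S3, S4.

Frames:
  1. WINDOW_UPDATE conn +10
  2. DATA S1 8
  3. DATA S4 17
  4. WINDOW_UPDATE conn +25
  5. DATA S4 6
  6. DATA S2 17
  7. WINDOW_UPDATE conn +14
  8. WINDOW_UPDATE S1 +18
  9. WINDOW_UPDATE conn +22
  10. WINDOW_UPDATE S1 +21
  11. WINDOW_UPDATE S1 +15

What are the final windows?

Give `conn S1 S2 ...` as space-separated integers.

Answer: 56 79 16 33 10

Derivation:
Op 1: conn=43 S1=33 S2=33 S3=33 S4=33 blocked=[]
Op 2: conn=35 S1=25 S2=33 S3=33 S4=33 blocked=[]
Op 3: conn=18 S1=25 S2=33 S3=33 S4=16 blocked=[]
Op 4: conn=43 S1=25 S2=33 S3=33 S4=16 blocked=[]
Op 5: conn=37 S1=25 S2=33 S3=33 S4=10 blocked=[]
Op 6: conn=20 S1=25 S2=16 S3=33 S4=10 blocked=[]
Op 7: conn=34 S1=25 S2=16 S3=33 S4=10 blocked=[]
Op 8: conn=34 S1=43 S2=16 S3=33 S4=10 blocked=[]
Op 9: conn=56 S1=43 S2=16 S3=33 S4=10 blocked=[]
Op 10: conn=56 S1=64 S2=16 S3=33 S4=10 blocked=[]
Op 11: conn=56 S1=79 S2=16 S3=33 S4=10 blocked=[]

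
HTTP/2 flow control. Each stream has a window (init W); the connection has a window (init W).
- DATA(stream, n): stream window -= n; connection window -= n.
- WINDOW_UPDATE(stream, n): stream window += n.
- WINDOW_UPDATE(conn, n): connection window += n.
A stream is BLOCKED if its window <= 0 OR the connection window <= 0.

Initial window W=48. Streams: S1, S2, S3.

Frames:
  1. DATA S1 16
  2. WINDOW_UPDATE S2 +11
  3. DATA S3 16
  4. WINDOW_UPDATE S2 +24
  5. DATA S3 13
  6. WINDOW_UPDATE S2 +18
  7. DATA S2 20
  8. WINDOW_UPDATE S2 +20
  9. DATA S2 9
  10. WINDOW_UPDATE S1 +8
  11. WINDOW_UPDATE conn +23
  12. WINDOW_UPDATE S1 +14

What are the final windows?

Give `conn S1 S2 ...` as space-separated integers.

Op 1: conn=32 S1=32 S2=48 S3=48 blocked=[]
Op 2: conn=32 S1=32 S2=59 S3=48 blocked=[]
Op 3: conn=16 S1=32 S2=59 S3=32 blocked=[]
Op 4: conn=16 S1=32 S2=83 S3=32 blocked=[]
Op 5: conn=3 S1=32 S2=83 S3=19 blocked=[]
Op 6: conn=3 S1=32 S2=101 S3=19 blocked=[]
Op 7: conn=-17 S1=32 S2=81 S3=19 blocked=[1, 2, 3]
Op 8: conn=-17 S1=32 S2=101 S3=19 blocked=[1, 2, 3]
Op 9: conn=-26 S1=32 S2=92 S3=19 blocked=[1, 2, 3]
Op 10: conn=-26 S1=40 S2=92 S3=19 blocked=[1, 2, 3]
Op 11: conn=-3 S1=40 S2=92 S3=19 blocked=[1, 2, 3]
Op 12: conn=-3 S1=54 S2=92 S3=19 blocked=[1, 2, 3]

Answer: -3 54 92 19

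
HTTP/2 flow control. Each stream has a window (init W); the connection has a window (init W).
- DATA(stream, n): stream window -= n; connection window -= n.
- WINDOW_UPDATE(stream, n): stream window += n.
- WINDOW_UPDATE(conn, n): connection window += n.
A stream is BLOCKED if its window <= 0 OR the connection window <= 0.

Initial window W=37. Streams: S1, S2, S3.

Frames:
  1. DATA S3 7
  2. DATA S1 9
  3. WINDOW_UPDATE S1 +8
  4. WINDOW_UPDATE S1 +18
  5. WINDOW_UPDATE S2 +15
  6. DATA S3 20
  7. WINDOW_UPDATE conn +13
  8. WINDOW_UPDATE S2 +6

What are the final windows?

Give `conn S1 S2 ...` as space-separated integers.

Answer: 14 54 58 10

Derivation:
Op 1: conn=30 S1=37 S2=37 S3=30 blocked=[]
Op 2: conn=21 S1=28 S2=37 S3=30 blocked=[]
Op 3: conn=21 S1=36 S2=37 S3=30 blocked=[]
Op 4: conn=21 S1=54 S2=37 S3=30 blocked=[]
Op 5: conn=21 S1=54 S2=52 S3=30 blocked=[]
Op 6: conn=1 S1=54 S2=52 S3=10 blocked=[]
Op 7: conn=14 S1=54 S2=52 S3=10 blocked=[]
Op 8: conn=14 S1=54 S2=58 S3=10 blocked=[]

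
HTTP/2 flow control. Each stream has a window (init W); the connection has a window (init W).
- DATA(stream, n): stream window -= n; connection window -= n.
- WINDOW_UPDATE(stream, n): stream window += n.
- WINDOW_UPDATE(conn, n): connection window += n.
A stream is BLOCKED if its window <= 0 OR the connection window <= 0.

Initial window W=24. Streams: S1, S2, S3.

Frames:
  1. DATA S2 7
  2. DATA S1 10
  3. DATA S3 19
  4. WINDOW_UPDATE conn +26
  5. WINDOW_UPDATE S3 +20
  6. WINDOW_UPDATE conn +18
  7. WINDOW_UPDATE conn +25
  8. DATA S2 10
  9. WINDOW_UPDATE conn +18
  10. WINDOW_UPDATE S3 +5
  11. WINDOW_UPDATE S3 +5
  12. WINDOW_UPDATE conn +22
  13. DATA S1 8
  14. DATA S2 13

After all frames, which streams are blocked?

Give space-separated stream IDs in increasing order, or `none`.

Answer: S2

Derivation:
Op 1: conn=17 S1=24 S2=17 S3=24 blocked=[]
Op 2: conn=7 S1=14 S2=17 S3=24 blocked=[]
Op 3: conn=-12 S1=14 S2=17 S3=5 blocked=[1, 2, 3]
Op 4: conn=14 S1=14 S2=17 S3=5 blocked=[]
Op 5: conn=14 S1=14 S2=17 S3=25 blocked=[]
Op 6: conn=32 S1=14 S2=17 S3=25 blocked=[]
Op 7: conn=57 S1=14 S2=17 S3=25 blocked=[]
Op 8: conn=47 S1=14 S2=7 S3=25 blocked=[]
Op 9: conn=65 S1=14 S2=7 S3=25 blocked=[]
Op 10: conn=65 S1=14 S2=7 S3=30 blocked=[]
Op 11: conn=65 S1=14 S2=7 S3=35 blocked=[]
Op 12: conn=87 S1=14 S2=7 S3=35 blocked=[]
Op 13: conn=79 S1=6 S2=7 S3=35 blocked=[]
Op 14: conn=66 S1=6 S2=-6 S3=35 blocked=[2]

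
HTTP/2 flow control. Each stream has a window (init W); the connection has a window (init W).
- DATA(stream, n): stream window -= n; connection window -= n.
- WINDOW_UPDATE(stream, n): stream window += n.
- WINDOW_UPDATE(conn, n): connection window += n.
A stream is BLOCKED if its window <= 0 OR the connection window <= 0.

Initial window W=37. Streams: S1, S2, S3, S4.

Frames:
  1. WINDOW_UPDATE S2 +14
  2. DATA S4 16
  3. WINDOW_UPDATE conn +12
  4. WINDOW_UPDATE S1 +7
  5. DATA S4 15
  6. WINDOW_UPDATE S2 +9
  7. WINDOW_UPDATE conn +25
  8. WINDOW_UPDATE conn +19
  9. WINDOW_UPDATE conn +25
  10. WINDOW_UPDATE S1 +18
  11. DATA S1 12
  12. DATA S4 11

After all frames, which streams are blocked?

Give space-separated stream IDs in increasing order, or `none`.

Answer: S4

Derivation:
Op 1: conn=37 S1=37 S2=51 S3=37 S4=37 blocked=[]
Op 2: conn=21 S1=37 S2=51 S3=37 S4=21 blocked=[]
Op 3: conn=33 S1=37 S2=51 S3=37 S4=21 blocked=[]
Op 4: conn=33 S1=44 S2=51 S3=37 S4=21 blocked=[]
Op 5: conn=18 S1=44 S2=51 S3=37 S4=6 blocked=[]
Op 6: conn=18 S1=44 S2=60 S3=37 S4=6 blocked=[]
Op 7: conn=43 S1=44 S2=60 S3=37 S4=6 blocked=[]
Op 8: conn=62 S1=44 S2=60 S3=37 S4=6 blocked=[]
Op 9: conn=87 S1=44 S2=60 S3=37 S4=6 blocked=[]
Op 10: conn=87 S1=62 S2=60 S3=37 S4=6 blocked=[]
Op 11: conn=75 S1=50 S2=60 S3=37 S4=6 blocked=[]
Op 12: conn=64 S1=50 S2=60 S3=37 S4=-5 blocked=[4]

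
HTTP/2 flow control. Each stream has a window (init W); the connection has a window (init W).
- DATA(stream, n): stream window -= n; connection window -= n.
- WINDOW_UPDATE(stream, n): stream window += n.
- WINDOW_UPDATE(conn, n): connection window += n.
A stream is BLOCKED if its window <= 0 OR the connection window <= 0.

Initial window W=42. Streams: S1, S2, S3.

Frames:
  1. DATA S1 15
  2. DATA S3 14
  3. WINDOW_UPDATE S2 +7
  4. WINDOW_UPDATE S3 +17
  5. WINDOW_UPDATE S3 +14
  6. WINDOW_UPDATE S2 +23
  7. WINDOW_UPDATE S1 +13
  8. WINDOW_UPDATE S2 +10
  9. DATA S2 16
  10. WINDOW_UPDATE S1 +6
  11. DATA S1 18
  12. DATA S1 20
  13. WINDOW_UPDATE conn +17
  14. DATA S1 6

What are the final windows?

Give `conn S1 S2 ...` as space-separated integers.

Answer: -30 2 66 59

Derivation:
Op 1: conn=27 S1=27 S2=42 S3=42 blocked=[]
Op 2: conn=13 S1=27 S2=42 S3=28 blocked=[]
Op 3: conn=13 S1=27 S2=49 S3=28 blocked=[]
Op 4: conn=13 S1=27 S2=49 S3=45 blocked=[]
Op 5: conn=13 S1=27 S2=49 S3=59 blocked=[]
Op 6: conn=13 S1=27 S2=72 S3=59 blocked=[]
Op 7: conn=13 S1=40 S2=72 S3=59 blocked=[]
Op 8: conn=13 S1=40 S2=82 S3=59 blocked=[]
Op 9: conn=-3 S1=40 S2=66 S3=59 blocked=[1, 2, 3]
Op 10: conn=-3 S1=46 S2=66 S3=59 blocked=[1, 2, 3]
Op 11: conn=-21 S1=28 S2=66 S3=59 blocked=[1, 2, 3]
Op 12: conn=-41 S1=8 S2=66 S3=59 blocked=[1, 2, 3]
Op 13: conn=-24 S1=8 S2=66 S3=59 blocked=[1, 2, 3]
Op 14: conn=-30 S1=2 S2=66 S3=59 blocked=[1, 2, 3]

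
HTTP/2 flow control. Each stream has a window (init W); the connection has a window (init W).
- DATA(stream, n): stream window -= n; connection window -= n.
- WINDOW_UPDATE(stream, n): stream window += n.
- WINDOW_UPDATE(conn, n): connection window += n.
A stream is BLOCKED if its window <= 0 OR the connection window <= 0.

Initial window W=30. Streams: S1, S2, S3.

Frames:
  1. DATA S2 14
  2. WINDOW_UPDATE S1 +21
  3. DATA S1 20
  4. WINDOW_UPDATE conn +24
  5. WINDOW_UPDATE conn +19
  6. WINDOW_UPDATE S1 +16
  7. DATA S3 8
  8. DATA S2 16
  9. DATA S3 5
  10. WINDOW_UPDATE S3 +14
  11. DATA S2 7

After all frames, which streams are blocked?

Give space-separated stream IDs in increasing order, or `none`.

Op 1: conn=16 S1=30 S2=16 S3=30 blocked=[]
Op 2: conn=16 S1=51 S2=16 S3=30 blocked=[]
Op 3: conn=-4 S1=31 S2=16 S3=30 blocked=[1, 2, 3]
Op 4: conn=20 S1=31 S2=16 S3=30 blocked=[]
Op 5: conn=39 S1=31 S2=16 S3=30 blocked=[]
Op 6: conn=39 S1=47 S2=16 S3=30 blocked=[]
Op 7: conn=31 S1=47 S2=16 S3=22 blocked=[]
Op 8: conn=15 S1=47 S2=0 S3=22 blocked=[2]
Op 9: conn=10 S1=47 S2=0 S3=17 blocked=[2]
Op 10: conn=10 S1=47 S2=0 S3=31 blocked=[2]
Op 11: conn=3 S1=47 S2=-7 S3=31 blocked=[2]

Answer: S2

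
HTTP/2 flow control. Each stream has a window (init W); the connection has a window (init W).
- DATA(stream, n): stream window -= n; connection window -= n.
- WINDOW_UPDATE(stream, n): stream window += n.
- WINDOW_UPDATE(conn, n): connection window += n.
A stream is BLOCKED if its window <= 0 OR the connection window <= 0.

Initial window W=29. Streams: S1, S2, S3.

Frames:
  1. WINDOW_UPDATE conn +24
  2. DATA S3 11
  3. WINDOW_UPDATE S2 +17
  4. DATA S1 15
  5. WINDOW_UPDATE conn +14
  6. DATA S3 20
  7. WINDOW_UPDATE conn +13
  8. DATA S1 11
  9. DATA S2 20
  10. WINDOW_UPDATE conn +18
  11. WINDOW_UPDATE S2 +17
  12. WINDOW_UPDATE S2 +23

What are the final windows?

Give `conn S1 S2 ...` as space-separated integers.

Op 1: conn=53 S1=29 S2=29 S3=29 blocked=[]
Op 2: conn=42 S1=29 S2=29 S3=18 blocked=[]
Op 3: conn=42 S1=29 S2=46 S3=18 blocked=[]
Op 4: conn=27 S1=14 S2=46 S3=18 blocked=[]
Op 5: conn=41 S1=14 S2=46 S3=18 blocked=[]
Op 6: conn=21 S1=14 S2=46 S3=-2 blocked=[3]
Op 7: conn=34 S1=14 S2=46 S3=-2 blocked=[3]
Op 8: conn=23 S1=3 S2=46 S3=-2 blocked=[3]
Op 9: conn=3 S1=3 S2=26 S3=-2 blocked=[3]
Op 10: conn=21 S1=3 S2=26 S3=-2 blocked=[3]
Op 11: conn=21 S1=3 S2=43 S3=-2 blocked=[3]
Op 12: conn=21 S1=3 S2=66 S3=-2 blocked=[3]

Answer: 21 3 66 -2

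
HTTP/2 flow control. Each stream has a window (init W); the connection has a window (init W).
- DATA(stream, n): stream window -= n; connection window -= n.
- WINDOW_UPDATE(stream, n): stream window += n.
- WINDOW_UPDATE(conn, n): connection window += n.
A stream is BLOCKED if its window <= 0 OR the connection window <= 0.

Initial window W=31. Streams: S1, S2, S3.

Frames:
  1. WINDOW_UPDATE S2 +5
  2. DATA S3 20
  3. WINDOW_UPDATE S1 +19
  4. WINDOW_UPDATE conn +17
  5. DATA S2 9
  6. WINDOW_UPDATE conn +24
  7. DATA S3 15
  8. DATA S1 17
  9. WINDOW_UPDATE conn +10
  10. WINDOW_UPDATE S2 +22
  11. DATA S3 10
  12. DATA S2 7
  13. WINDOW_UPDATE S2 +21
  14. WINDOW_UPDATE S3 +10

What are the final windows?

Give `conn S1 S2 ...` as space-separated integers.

Answer: 4 33 63 -4

Derivation:
Op 1: conn=31 S1=31 S2=36 S3=31 blocked=[]
Op 2: conn=11 S1=31 S2=36 S3=11 blocked=[]
Op 3: conn=11 S1=50 S2=36 S3=11 blocked=[]
Op 4: conn=28 S1=50 S2=36 S3=11 blocked=[]
Op 5: conn=19 S1=50 S2=27 S3=11 blocked=[]
Op 6: conn=43 S1=50 S2=27 S3=11 blocked=[]
Op 7: conn=28 S1=50 S2=27 S3=-4 blocked=[3]
Op 8: conn=11 S1=33 S2=27 S3=-4 blocked=[3]
Op 9: conn=21 S1=33 S2=27 S3=-4 blocked=[3]
Op 10: conn=21 S1=33 S2=49 S3=-4 blocked=[3]
Op 11: conn=11 S1=33 S2=49 S3=-14 blocked=[3]
Op 12: conn=4 S1=33 S2=42 S3=-14 blocked=[3]
Op 13: conn=4 S1=33 S2=63 S3=-14 blocked=[3]
Op 14: conn=4 S1=33 S2=63 S3=-4 blocked=[3]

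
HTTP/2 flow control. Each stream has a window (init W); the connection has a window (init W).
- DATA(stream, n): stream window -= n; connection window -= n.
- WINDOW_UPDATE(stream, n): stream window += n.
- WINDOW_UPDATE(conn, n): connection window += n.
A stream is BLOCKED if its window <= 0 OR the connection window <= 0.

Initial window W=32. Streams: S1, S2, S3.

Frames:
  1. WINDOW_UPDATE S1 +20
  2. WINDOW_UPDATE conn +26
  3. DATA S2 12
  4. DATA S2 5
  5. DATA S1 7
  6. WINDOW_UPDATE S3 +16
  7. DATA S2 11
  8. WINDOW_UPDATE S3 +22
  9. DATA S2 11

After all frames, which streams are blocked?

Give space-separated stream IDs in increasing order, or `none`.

Answer: S2

Derivation:
Op 1: conn=32 S1=52 S2=32 S3=32 blocked=[]
Op 2: conn=58 S1=52 S2=32 S3=32 blocked=[]
Op 3: conn=46 S1=52 S2=20 S3=32 blocked=[]
Op 4: conn=41 S1=52 S2=15 S3=32 blocked=[]
Op 5: conn=34 S1=45 S2=15 S3=32 blocked=[]
Op 6: conn=34 S1=45 S2=15 S3=48 blocked=[]
Op 7: conn=23 S1=45 S2=4 S3=48 blocked=[]
Op 8: conn=23 S1=45 S2=4 S3=70 blocked=[]
Op 9: conn=12 S1=45 S2=-7 S3=70 blocked=[2]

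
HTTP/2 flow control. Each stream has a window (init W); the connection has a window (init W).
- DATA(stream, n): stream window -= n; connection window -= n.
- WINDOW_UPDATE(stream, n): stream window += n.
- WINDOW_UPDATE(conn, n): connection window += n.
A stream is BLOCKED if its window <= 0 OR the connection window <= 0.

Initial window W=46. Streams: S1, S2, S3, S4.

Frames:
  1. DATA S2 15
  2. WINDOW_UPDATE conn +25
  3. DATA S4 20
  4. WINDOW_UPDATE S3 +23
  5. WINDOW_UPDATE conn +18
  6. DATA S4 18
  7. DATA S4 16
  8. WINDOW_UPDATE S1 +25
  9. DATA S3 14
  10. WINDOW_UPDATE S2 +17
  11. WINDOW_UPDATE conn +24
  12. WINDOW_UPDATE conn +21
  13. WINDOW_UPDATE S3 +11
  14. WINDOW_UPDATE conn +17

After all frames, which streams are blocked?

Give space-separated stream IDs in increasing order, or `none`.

Answer: S4

Derivation:
Op 1: conn=31 S1=46 S2=31 S3=46 S4=46 blocked=[]
Op 2: conn=56 S1=46 S2=31 S3=46 S4=46 blocked=[]
Op 3: conn=36 S1=46 S2=31 S3=46 S4=26 blocked=[]
Op 4: conn=36 S1=46 S2=31 S3=69 S4=26 blocked=[]
Op 5: conn=54 S1=46 S2=31 S3=69 S4=26 blocked=[]
Op 6: conn=36 S1=46 S2=31 S3=69 S4=8 blocked=[]
Op 7: conn=20 S1=46 S2=31 S3=69 S4=-8 blocked=[4]
Op 8: conn=20 S1=71 S2=31 S3=69 S4=-8 blocked=[4]
Op 9: conn=6 S1=71 S2=31 S3=55 S4=-8 blocked=[4]
Op 10: conn=6 S1=71 S2=48 S3=55 S4=-8 blocked=[4]
Op 11: conn=30 S1=71 S2=48 S3=55 S4=-8 blocked=[4]
Op 12: conn=51 S1=71 S2=48 S3=55 S4=-8 blocked=[4]
Op 13: conn=51 S1=71 S2=48 S3=66 S4=-8 blocked=[4]
Op 14: conn=68 S1=71 S2=48 S3=66 S4=-8 blocked=[4]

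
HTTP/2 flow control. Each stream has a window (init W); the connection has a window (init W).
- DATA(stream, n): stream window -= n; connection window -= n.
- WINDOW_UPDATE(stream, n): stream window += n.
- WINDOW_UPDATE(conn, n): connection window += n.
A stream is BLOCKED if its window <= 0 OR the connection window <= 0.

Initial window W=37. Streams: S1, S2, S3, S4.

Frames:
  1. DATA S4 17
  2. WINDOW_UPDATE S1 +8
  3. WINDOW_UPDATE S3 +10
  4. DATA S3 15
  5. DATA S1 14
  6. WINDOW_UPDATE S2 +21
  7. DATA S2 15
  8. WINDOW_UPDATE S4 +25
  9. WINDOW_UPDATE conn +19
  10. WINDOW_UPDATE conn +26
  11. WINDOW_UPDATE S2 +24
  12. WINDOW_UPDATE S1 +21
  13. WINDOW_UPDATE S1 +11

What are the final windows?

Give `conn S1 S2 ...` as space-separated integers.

Op 1: conn=20 S1=37 S2=37 S3=37 S4=20 blocked=[]
Op 2: conn=20 S1=45 S2=37 S3=37 S4=20 blocked=[]
Op 3: conn=20 S1=45 S2=37 S3=47 S4=20 blocked=[]
Op 4: conn=5 S1=45 S2=37 S3=32 S4=20 blocked=[]
Op 5: conn=-9 S1=31 S2=37 S3=32 S4=20 blocked=[1, 2, 3, 4]
Op 6: conn=-9 S1=31 S2=58 S3=32 S4=20 blocked=[1, 2, 3, 4]
Op 7: conn=-24 S1=31 S2=43 S3=32 S4=20 blocked=[1, 2, 3, 4]
Op 8: conn=-24 S1=31 S2=43 S3=32 S4=45 blocked=[1, 2, 3, 4]
Op 9: conn=-5 S1=31 S2=43 S3=32 S4=45 blocked=[1, 2, 3, 4]
Op 10: conn=21 S1=31 S2=43 S3=32 S4=45 blocked=[]
Op 11: conn=21 S1=31 S2=67 S3=32 S4=45 blocked=[]
Op 12: conn=21 S1=52 S2=67 S3=32 S4=45 blocked=[]
Op 13: conn=21 S1=63 S2=67 S3=32 S4=45 blocked=[]

Answer: 21 63 67 32 45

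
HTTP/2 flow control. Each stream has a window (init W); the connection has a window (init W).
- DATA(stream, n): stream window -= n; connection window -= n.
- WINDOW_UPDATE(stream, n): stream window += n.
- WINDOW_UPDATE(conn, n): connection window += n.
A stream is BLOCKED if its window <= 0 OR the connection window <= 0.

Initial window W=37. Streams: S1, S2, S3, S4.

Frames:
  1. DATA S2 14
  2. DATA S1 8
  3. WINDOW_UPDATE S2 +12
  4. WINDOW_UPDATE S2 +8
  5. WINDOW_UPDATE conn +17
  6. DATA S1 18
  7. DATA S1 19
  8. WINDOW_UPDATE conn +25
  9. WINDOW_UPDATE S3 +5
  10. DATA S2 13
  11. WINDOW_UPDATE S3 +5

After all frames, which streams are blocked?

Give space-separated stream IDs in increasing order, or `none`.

Answer: S1

Derivation:
Op 1: conn=23 S1=37 S2=23 S3=37 S4=37 blocked=[]
Op 2: conn=15 S1=29 S2=23 S3=37 S4=37 blocked=[]
Op 3: conn=15 S1=29 S2=35 S3=37 S4=37 blocked=[]
Op 4: conn=15 S1=29 S2=43 S3=37 S4=37 blocked=[]
Op 5: conn=32 S1=29 S2=43 S3=37 S4=37 blocked=[]
Op 6: conn=14 S1=11 S2=43 S3=37 S4=37 blocked=[]
Op 7: conn=-5 S1=-8 S2=43 S3=37 S4=37 blocked=[1, 2, 3, 4]
Op 8: conn=20 S1=-8 S2=43 S3=37 S4=37 blocked=[1]
Op 9: conn=20 S1=-8 S2=43 S3=42 S4=37 blocked=[1]
Op 10: conn=7 S1=-8 S2=30 S3=42 S4=37 blocked=[1]
Op 11: conn=7 S1=-8 S2=30 S3=47 S4=37 blocked=[1]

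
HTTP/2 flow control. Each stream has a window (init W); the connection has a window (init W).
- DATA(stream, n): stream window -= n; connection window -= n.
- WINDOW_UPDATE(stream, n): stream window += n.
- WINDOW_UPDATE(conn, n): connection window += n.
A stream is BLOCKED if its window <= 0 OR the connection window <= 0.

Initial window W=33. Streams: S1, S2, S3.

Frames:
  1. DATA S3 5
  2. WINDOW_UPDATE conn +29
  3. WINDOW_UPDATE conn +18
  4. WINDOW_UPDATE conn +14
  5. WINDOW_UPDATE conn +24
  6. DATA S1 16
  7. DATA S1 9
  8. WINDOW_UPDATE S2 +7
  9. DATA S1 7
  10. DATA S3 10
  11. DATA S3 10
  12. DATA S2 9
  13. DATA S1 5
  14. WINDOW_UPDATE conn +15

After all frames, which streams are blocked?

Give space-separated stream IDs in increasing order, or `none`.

Answer: S1

Derivation:
Op 1: conn=28 S1=33 S2=33 S3=28 blocked=[]
Op 2: conn=57 S1=33 S2=33 S3=28 blocked=[]
Op 3: conn=75 S1=33 S2=33 S3=28 blocked=[]
Op 4: conn=89 S1=33 S2=33 S3=28 blocked=[]
Op 5: conn=113 S1=33 S2=33 S3=28 blocked=[]
Op 6: conn=97 S1=17 S2=33 S3=28 blocked=[]
Op 7: conn=88 S1=8 S2=33 S3=28 blocked=[]
Op 8: conn=88 S1=8 S2=40 S3=28 blocked=[]
Op 9: conn=81 S1=1 S2=40 S3=28 blocked=[]
Op 10: conn=71 S1=1 S2=40 S3=18 blocked=[]
Op 11: conn=61 S1=1 S2=40 S3=8 blocked=[]
Op 12: conn=52 S1=1 S2=31 S3=8 blocked=[]
Op 13: conn=47 S1=-4 S2=31 S3=8 blocked=[1]
Op 14: conn=62 S1=-4 S2=31 S3=8 blocked=[1]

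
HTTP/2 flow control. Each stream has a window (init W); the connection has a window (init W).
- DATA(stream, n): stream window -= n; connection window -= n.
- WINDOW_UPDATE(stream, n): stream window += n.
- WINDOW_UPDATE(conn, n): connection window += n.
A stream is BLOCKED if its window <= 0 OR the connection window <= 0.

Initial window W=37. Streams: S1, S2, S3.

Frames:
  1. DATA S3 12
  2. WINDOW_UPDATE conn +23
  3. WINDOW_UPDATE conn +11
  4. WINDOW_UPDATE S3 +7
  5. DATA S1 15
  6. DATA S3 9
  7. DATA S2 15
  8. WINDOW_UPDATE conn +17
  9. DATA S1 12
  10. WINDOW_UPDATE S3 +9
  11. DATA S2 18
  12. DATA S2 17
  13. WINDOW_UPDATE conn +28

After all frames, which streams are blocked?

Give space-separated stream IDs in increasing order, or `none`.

Answer: S2

Derivation:
Op 1: conn=25 S1=37 S2=37 S3=25 blocked=[]
Op 2: conn=48 S1=37 S2=37 S3=25 blocked=[]
Op 3: conn=59 S1=37 S2=37 S3=25 blocked=[]
Op 4: conn=59 S1=37 S2=37 S3=32 blocked=[]
Op 5: conn=44 S1=22 S2=37 S3=32 blocked=[]
Op 6: conn=35 S1=22 S2=37 S3=23 blocked=[]
Op 7: conn=20 S1=22 S2=22 S3=23 blocked=[]
Op 8: conn=37 S1=22 S2=22 S3=23 blocked=[]
Op 9: conn=25 S1=10 S2=22 S3=23 blocked=[]
Op 10: conn=25 S1=10 S2=22 S3=32 blocked=[]
Op 11: conn=7 S1=10 S2=4 S3=32 blocked=[]
Op 12: conn=-10 S1=10 S2=-13 S3=32 blocked=[1, 2, 3]
Op 13: conn=18 S1=10 S2=-13 S3=32 blocked=[2]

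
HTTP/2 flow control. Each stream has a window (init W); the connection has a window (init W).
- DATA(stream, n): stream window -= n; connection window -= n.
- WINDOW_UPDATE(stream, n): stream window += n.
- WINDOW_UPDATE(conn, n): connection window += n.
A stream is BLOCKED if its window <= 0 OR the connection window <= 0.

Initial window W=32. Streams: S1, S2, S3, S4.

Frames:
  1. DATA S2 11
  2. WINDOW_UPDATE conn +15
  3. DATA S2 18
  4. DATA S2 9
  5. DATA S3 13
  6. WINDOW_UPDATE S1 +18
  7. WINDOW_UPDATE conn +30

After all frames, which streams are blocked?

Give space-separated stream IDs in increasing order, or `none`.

Answer: S2

Derivation:
Op 1: conn=21 S1=32 S2=21 S3=32 S4=32 blocked=[]
Op 2: conn=36 S1=32 S2=21 S3=32 S4=32 blocked=[]
Op 3: conn=18 S1=32 S2=3 S3=32 S4=32 blocked=[]
Op 4: conn=9 S1=32 S2=-6 S3=32 S4=32 blocked=[2]
Op 5: conn=-4 S1=32 S2=-6 S3=19 S4=32 blocked=[1, 2, 3, 4]
Op 6: conn=-4 S1=50 S2=-6 S3=19 S4=32 blocked=[1, 2, 3, 4]
Op 7: conn=26 S1=50 S2=-6 S3=19 S4=32 blocked=[2]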